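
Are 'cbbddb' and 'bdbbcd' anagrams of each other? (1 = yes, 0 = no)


Sort characters of 'cbbddb': 'bbbcdd'
Sort characters of 'bdbbcd': 'bbbcdd'
Sorted forms match -> they ARE anagrams
Result: 1

1


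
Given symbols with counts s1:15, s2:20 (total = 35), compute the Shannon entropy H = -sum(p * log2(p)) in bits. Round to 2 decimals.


Computing entropy H = -sum(p_i * log2(p_i)):
  s1: p = 15/35 = 0.4286, -p*log2(p) = 0.5239
  s2: p = 20/35 = 0.5714, -p*log2(p) = 0.4613
H = sum of terms = 0.9852
Rounded to 2 decimals: 0.99

0.99


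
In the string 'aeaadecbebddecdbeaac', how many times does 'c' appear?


Scanning 'aeaadecbebddecdbeaac' for 'c':
  Position 6: 'c' -> MATCH (count: 1)
  Position 13: 'c' -> MATCH (count: 2)
  Position 19: 'c' -> MATCH (count: 3)
Total occurrences of 'c': 3

3


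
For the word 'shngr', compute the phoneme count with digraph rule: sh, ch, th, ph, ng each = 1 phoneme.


Parsing 'shngr' greedily, digraphs first:
  'sh' -> digraph (1 consonant phoneme) (phonemes so far: 1)
  'ng' -> digraph (1 consonant phoneme) (phonemes so far: 2)
  'r' -> consonant phoneme (phonemes so far: 3)
Total phonemes: 3

3


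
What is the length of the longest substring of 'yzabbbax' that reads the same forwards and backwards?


Scanning 'yzabbbax' for palindromic substrings.
Substring at positions 2-6: 'abbba'.
Check: reverse('abbba') = 'abbba' -> palindrome confirmed.
Neighbouring characters ('z' / 'x') break symmetry, so it cannot extend further.
No longer palindromic substring exists; longest length = 5

5


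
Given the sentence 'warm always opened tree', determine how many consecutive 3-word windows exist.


Word trigrams from [4] words:
  Trigram 1: (warm always opened)
  Trigram 2: (always opened tree)
Total word trigrams: 4 - 2 = 2

2


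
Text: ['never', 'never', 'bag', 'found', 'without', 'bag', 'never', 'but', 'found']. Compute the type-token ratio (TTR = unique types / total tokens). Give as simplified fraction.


Tokens: 9
Unique types: ('bag', 'but', 'found', 'never', 'without') = 5
TTR = 5/9
Already in lowest terms.

5/9


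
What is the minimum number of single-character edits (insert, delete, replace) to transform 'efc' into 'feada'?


Building DP table for s1='efc' (len 3) and s2='feada' (len 5):
       f  e  a  d  a
    0  1  2  3  4  5
  e 1  1  1  2  3  4
  f 2  1  2  2  3  4
  c 3  2  2  3  3  4
Edit distance = dp[3][5] = 4

4


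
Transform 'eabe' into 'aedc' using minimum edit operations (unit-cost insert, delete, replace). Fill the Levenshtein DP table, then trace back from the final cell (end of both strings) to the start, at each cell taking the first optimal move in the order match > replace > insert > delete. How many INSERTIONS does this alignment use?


Edit distance = 4. Backtracking from cell (4, 4) with preference match > replace > insert > delete,
then listing the resulting alignment 'eabe' -> 'aedc' left to right:
  Step 1: replace e->a
  Step 2: replace a->e
  Step 3: replace b->d
  Step 4: replace e->c
Total insertions: 0

0


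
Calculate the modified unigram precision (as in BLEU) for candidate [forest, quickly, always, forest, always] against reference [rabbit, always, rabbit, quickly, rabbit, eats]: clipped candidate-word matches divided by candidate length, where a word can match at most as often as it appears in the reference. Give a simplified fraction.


Reference word counts: {'always': 1, 'eats': 1, 'quickly': 1, 'rabbit': 3}
Checking each candidate word (with clipping):
  'forest' -> not in reference -> no match (matches: 0)
  'quickly' -> in reference (ref count 1, used 1/1) -> match (matches: 1)
  'always' -> in reference (ref count 1, used 1/1) -> match (matches: 2)
  'forest' -> not in reference -> no match (matches: 2)
  'always' -> ref count 1 already used up (1/1) -> clipped, no match (matches: 2)
Clipped matches: 2, Candidate length: 5
Precision = 2/5

2/5


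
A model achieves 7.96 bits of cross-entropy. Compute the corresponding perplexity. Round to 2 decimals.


Perplexity formula: PP = 2^H
H = 7.96
PP = 2^7.96
Decompose: 2^7.96 = 2^7 * 2^0.96
2^7 = 128, 2^0.96 ~ 1.9453099
PP ~ 128 * 1.9453099 = 248.9996672
Rounded to 2 decimals: 249.00

249.00


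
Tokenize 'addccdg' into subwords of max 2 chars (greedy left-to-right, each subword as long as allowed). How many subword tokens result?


'addccdg' has 7 characters.
Chunking with max size 2:
  Chunk 1: 'ad' (positions 0-1)
  Chunk 2: 'dc' (positions 2-3)
  Chunk 3: 'cd' (positions 4-5)
  Chunk 4: 'g' (positions 6-6)
Total chunks: ceil(7 / 2) = 4

4


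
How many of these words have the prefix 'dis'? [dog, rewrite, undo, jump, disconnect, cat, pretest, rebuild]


Checking each word for prefix 'dis':
  'dog' -> no (count: 0)
  'rewrite' -> no (count: 0)
  'undo' -> no (count: 0)
  'jump' -> no (count: 0)
  'disconnect' -> YES, starts with 'dis' (count: 1)
  'cat' -> no (count: 1)
  'pretest' -> no (count: 1)
  'rebuild' -> no (count: 1)
Total with prefix 'dis': 1

1


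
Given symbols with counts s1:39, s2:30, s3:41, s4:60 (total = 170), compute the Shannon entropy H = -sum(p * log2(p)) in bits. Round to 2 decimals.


Computing entropy H = -sum(p_i * log2(p_i)):
  s1: p = 39/170 = 0.2294, -p*log2(p) = 0.4873
  s2: p = 30/170 = 0.1765, -p*log2(p) = 0.4416
  s3: p = 41/170 = 0.2412, -p*log2(p) = 0.4949
  s4: p = 60/170 = 0.3529, -p*log2(p) = 0.5303
H = sum of terms = 1.9541
Rounded to 2 decimals: 1.95

1.95


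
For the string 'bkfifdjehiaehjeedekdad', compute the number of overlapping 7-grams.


String 'bkfifdjehiaehjeedekdad' has length L = 22.
Number of overlapping n-grams = L - n + 1
Substituting: 22 - 7 + 1 = 16

16


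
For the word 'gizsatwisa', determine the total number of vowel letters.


Scanning each character of 'gizsatwisa':
  Position 1: 'g' -> consonant (running count: 0)
  Position 2: 'i' -> vowel (running count: 1)
  Position 3: 'z' -> consonant (running count: 1)
  Position 4: 's' -> consonant (running count: 1)
  Position 5: 'a' -> vowel (running count: 2)
  Position 6: 't' -> consonant (running count: 2)
  Position 7: 'w' -> consonant (running count: 2)
  Position 8: 'i' -> vowel (running count: 3)
  Position 9: 's' -> consonant (running count: 3)
  Position 10: 'a' -> vowel (running count: 4)
Total vowels: 4

4


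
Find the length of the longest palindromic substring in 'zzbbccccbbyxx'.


Scanning 'zzbbccccbbyxx' for palindromic substrings.
Substring at positions 2-9: 'bbccccbb'.
Check: reverse('bbccccbb') = 'bbccccbb' -> palindrome confirmed.
Neighbouring characters ('z' / 'y') break symmetry, so it cannot extend further.
No longer palindromic substring exists; longest length = 8

8


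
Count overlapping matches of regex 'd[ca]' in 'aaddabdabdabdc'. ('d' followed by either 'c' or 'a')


Pattern: d[ca] means 'd' followed by either 'c' or 'a'.
Scanning 'aaddabdabdabdc' position-by-position:
  Pos 0: window 'aa' -> no
  Pos 1: window 'ad' -> no
  Pos 2: window 'dd' -> no
  Pos 3: window 'da' -> MATCH
  Pos 4: window 'ab' -> no
  Pos 5: window 'bd' -> no
  Pos 6: window 'da' -> MATCH
  Pos 7: window 'ab' -> no
  Pos 8: window 'bd' -> no
  Pos 9: window 'da' -> MATCH
  Pos 10: window 'ab' -> no
  Pos 11: window 'bd' -> no
  Pos 12: window 'dc' -> MATCH
  Pos 13: window 'c' -> no
Total matches: 4

4


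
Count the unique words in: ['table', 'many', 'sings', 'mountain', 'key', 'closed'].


Listing all tokens and tracking unique types:
  Token 1: 'table' -> NEW (unique so far: 1)
  Token 2: 'many' -> NEW (unique so far: 2)
  Token 3: 'sings' -> NEW (unique so far: 3)
  Token 4: 'mountain' -> NEW (unique so far: 4)
  Token 5: 'key' -> NEW (unique so far: 5)
  Token 6: 'closed' -> NEW (unique so far: 6)
Unique types: ('closed', 'key', 'many', 'mountain', 'sings', 'table')
Vocabulary size: 6

6


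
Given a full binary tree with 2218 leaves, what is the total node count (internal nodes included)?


Leaf nodes (terminals): 2218
Internal nodes = n - 1 = 2218 - 1 = 2217
Total = leaves + internal = 2218 + 2217 = 4435

4435


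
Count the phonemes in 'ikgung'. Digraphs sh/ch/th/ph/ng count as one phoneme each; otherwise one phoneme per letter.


Parsing 'ikgung' greedily, digraphs first:
  'i' -> vowel phoneme (phonemes so far: 1)
  'k' -> consonant phoneme (phonemes so far: 2)
  'g' -> consonant phoneme (phonemes so far: 3)
  'u' -> vowel phoneme (phonemes so far: 4)
  'ng' -> digraph (1 consonant phoneme) (phonemes so far: 5)
Total phonemes: 5

5


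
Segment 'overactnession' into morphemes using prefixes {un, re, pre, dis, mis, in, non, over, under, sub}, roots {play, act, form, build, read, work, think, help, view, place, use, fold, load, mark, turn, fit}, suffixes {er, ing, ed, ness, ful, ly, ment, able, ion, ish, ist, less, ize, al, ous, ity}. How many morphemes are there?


Segmenting 'overactnession' against the inventory:
  'over' -> prefix (morpheme 1)
  'act' -> root (morpheme 2)
  'ness' -> suffix (morpheme 3)
  'ion' -> suffix (morpheme 4)
Total morphemes: 4

4


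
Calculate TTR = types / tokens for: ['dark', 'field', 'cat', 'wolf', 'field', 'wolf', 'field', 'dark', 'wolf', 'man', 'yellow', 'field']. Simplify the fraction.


Tokens: 12
Unique types: ('cat', 'dark', 'field', 'man', 'wolf', 'yellow') = 6
TTR = 6/12
Simplify: divide both by 6 -> 1/2
TTR = 1/2

1/2


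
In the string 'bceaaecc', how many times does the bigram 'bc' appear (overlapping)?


Scanning 'bceaaecc' for bigram 'bc':
  Position 0: 'bc' -> MATCH
  Position 1: 'ce' -> no
  Position 2: 'ea' -> no
  Position 3: 'aa' -> no
  Position 4: 'ae' -> no
  Position 5: 'ec' -> no
  Position 6: 'cc' -> no
Total matches: 1

1


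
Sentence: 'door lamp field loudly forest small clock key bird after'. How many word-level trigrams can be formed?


Word trigrams from [10] words:
  Trigram 1: (door lamp field)
  Trigram 2: (lamp field loudly)
  Trigram 3: (field loudly forest)
  Trigram 4: (loudly forest small)
  Trigram 5: (forest small clock)
  Trigram 6: (small clock key)
  Trigram 7: (clock key bird)
  Trigram 8: (key bird after)
Total word trigrams: 10 - 2 = 8

8


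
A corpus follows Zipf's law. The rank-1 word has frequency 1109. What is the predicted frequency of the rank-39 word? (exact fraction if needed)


Zipf's law: freq(rank) = f1 / rank
f1 = 1109, rank = 39
freq = 1109 / 39
GCD(1109, 39) = 1
Simplified: 1109/39

1109/39


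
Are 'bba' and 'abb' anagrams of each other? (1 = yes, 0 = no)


Sort characters of 'bba': 'abb'
Sort characters of 'abb': 'abb'
Sorted forms match -> they ARE anagrams
Result: 1

1


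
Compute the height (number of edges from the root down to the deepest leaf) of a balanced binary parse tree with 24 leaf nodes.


In a balanced binary tree with n leaves the deepest leaf is ceil(log2(n)) edges below the root.
log2(24) = 4.5850
ceil(4.5850) = 5
height (edges) = 5

5


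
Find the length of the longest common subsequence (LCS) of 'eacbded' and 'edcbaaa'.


DP table for LCS of 'eacbded' and 'edcbaaa':
       e  d  c  b  a  a  a
    0  0  0  0  0  0  0  0
  e 0  1  1  1  1  1  1  1
  a 0  1  1  1  1  2  2  2
  c 0  1  1  2  2  2  2  2
  b 0  1  1  2  3  3  3  3
  d 0  1  2  2  3  3  3  3
  e 0  1  2  2  3  3  3  3
  d 0  1  2  2  3  3  3  3
LCS: 'ecb'
LCS length = 3

3


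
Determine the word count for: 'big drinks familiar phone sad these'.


Counting words by splitting on spaces:
  Word 1: 'big'
  Word 2: 'drinks'
  Word 3: 'familiar'
  Word 4: 'phone'
  Word 5: 'sad'
  Word 6: 'these'
Total words: 6

6


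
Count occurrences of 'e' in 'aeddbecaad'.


Scanning 'aeddbecaad' for 'e':
  Position 1: 'e' -> MATCH (count: 1)
  Position 5: 'e' -> MATCH (count: 2)
Total occurrences of 'e': 2

2


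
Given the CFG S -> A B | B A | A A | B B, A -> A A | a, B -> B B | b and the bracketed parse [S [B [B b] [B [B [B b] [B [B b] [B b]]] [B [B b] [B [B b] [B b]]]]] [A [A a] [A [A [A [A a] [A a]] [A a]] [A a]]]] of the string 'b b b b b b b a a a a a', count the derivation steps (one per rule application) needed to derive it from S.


Every bracketed nonterminal node [X ...] in the tree is produced by exactly one rule application.
Reading the tree off as a leftmost derivation:
  Step 1: S  =>  B A   (applied S -> B A)
  Step 2: B A  =>  B B A   (applied B -> B B)
  Step 3: B B A  =>  b B A   (applied B -> b)
  Step 4: b B A  =>  b B B A   (applied B -> B B)
  Step 5: b B B A  =>  b B B B A   (applied B -> B B)
  Step 6: b B B B A  =>  b b B B A   (applied B -> b)
  Step 7: b b B B A  =>  b b B B B A   (applied B -> B B)
  Step 8: b b B B B A  =>  b b b B B A   (applied B -> b)
  Step 9: b b b B B A  =>  b b b b B A   (applied B -> b)
  Step 10: b b b b B A  =>  b b b b B B A   (applied B -> B B)
  Step 11: b b b b B B A  =>  b b b b b B A   (applied B -> b)
  Step 12: b b b b b B A  =>  b b b b b B B A   (applied B -> B B)
  Step 13: b b b b b B B A  =>  b b b b b b B A   (applied B -> b)
  Step 14: b b b b b b B A  =>  b b b b b b b A   (applied B -> b)
  Step 15: b b b b b b b A  =>  b b b b b b b A A   (applied A -> A A)
  Step 16: b b b b b b b A A  =>  b b b b b b b a A   (applied A -> a)
  Step 17: b b b b b b b a A  =>  b b b b b b b a A A   (applied A -> A A)
  Step 18: b b b b b b b a A A  =>  b b b b b b b a A A A   (applied A -> A A)
  Step 19: b b b b b b b a A A A  =>  b b b b b b b a A A A A   (applied A -> A A)
  Step 20: b b b b b b b a A A A A  =>  b b b b b b b a a A A A   (applied A -> a)
  Step 21: b b b b b b b a a A A A  =>  b b b b b b b a a a A A   (applied A -> a)
  Step 22: b b b b b b b a a a A A  =>  b b b b b b b a a a a A   (applied A -> a)
  Step 23: b b b b b b b a a a a A  =>  b b b b b b b a a a a a   (applied A -> a)
Final yield: b b b b b b b a a a a a
Total rewrite steps: 23

23


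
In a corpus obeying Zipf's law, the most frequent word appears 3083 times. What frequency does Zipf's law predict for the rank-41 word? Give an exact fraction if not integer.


Zipf's law: freq(rank) = f1 / rank
f1 = 3083, rank = 41
freq = 3083 / 41
GCD(3083, 41) = 1
Simplified: 3083/41

3083/41


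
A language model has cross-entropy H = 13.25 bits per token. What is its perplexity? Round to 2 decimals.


Perplexity formula: PP = 2^H
H = 13.25
PP = 2^13.25
Decompose: 2^13.25 = 2^13 * 2^0.25
2^13 = 8192, 2^0.25 ~ 1.1892071
PP ~ 8192 * 1.1892071 = 9741.9845632
Rounded to 2 decimals: 9741.98

9741.98


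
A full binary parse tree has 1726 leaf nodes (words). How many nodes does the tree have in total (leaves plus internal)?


Leaf nodes (terminals): 1726
Internal nodes = n - 1 = 1726 - 1 = 1725
Total = leaves + internal = 1726 + 1725 = 3451

3451


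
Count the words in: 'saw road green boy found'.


Counting words by splitting on spaces:
  Word 1: 'saw'
  Word 2: 'road'
  Word 3: 'green'
  Word 4: 'boy'
  Word 5: 'found'
Total words: 5

5


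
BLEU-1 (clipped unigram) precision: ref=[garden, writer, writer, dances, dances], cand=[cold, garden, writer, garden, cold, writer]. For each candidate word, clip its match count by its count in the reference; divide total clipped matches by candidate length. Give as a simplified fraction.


Reference word counts: {'dances': 2, 'garden': 1, 'writer': 2}
Checking each candidate word (with clipping):
  'cold' -> not in reference -> no match (matches: 0)
  'garden' -> in reference (ref count 1, used 1/1) -> match (matches: 1)
  'writer' -> in reference (ref count 2, used 1/2) -> match (matches: 2)
  'garden' -> ref count 1 already used up (1/1) -> clipped, no match (matches: 2)
  'cold' -> not in reference -> no match (matches: 2)
  'writer' -> in reference (ref count 2, used 2/2) -> match (matches: 3)
Clipped matches: 3, Candidate length: 6
Precision = 3/6 = 1/2

1/2


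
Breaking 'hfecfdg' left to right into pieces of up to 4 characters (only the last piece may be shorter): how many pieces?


'hfecfdg' has 7 characters.
Chunking with max size 4:
  Chunk 1: 'hfec' (positions 0-3)
  Chunk 2: 'fdg' (positions 4-6)
Total chunks: ceil(7 / 4) = 2

2


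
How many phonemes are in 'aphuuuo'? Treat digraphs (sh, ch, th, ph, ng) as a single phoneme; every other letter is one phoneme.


Parsing 'aphuuuo' greedily, digraphs first:
  'a' -> vowel phoneme (phonemes so far: 1)
  'ph' -> digraph (1 consonant phoneme) (phonemes so far: 2)
  'u' -> vowel phoneme (phonemes so far: 3)
  'u' -> vowel phoneme (phonemes so far: 4)
  'u' -> vowel phoneme (phonemes so far: 5)
  'o' -> vowel phoneme (phonemes so far: 6)
Total phonemes: 6

6


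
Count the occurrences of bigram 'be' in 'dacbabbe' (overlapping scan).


Scanning 'dacbabbe' for bigram 'be':
  Position 0: 'da' -> no
  Position 1: 'ac' -> no
  Position 2: 'cb' -> no
  Position 3: 'ba' -> no
  Position 4: 'ab' -> no
  Position 5: 'bb' -> no
  Position 6: 'be' -> MATCH
Total matches: 1

1


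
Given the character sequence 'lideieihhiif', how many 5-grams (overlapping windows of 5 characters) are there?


String 'lideieihhiif' has length L = 12.
Number of overlapping n-grams = L - n + 1
Substituting: 12 - 5 + 1 = 8

8


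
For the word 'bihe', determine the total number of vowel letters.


Scanning each character of 'bihe':
  Position 1: 'b' -> consonant (running count: 0)
  Position 2: 'i' -> vowel (running count: 1)
  Position 3: 'h' -> consonant (running count: 1)
  Position 4: 'e' -> vowel (running count: 2)
Total vowels: 2

2


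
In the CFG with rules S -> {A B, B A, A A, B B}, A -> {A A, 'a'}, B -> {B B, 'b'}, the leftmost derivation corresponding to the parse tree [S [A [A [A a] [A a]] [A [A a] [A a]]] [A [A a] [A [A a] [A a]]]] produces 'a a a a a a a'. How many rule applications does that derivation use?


Every bracketed nonterminal node [X ...] in the tree is produced by exactly one rule application.
Reading the tree off as a leftmost derivation:
  Step 1: S  =>  A A   (applied S -> A A)
  Step 2: A A  =>  A A A   (applied A -> A A)
  Step 3: A A A  =>  A A A A   (applied A -> A A)
  Step 4: A A A A  =>  a A A A   (applied A -> a)
  Step 5: a A A A  =>  a a A A   (applied A -> a)
  Step 6: a a A A  =>  a a A A A   (applied A -> A A)
  Step 7: a a A A A  =>  a a a A A   (applied A -> a)
  Step 8: a a a A A  =>  a a a a A   (applied A -> a)
  Step 9: a a a a A  =>  a a a a A A   (applied A -> A A)
  Step 10: a a a a A A  =>  a a a a a A   (applied A -> a)
  Step 11: a a a a a A  =>  a a a a a A A   (applied A -> A A)
  Step 12: a a a a a A A  =>  a a a a a a A   (applied A -> a)
  Step 13: a a a a a a A  =>  a a a a a a a   (applied A -> a)
Final yield: a a a a a a a
Total rewrite steps: 13

13


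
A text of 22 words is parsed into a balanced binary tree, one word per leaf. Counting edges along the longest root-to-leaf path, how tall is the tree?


In a balanced binary tree with n leaves the deepest leaf is ceil(log2(n)) edges below the root.
log2(22) = 4.4594
ceil(4.4594) = 5
height (edges) = 5

5


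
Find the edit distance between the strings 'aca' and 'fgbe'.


Building DP table for s1='aca' (len 3) and s2='fgbe' (len 4):
       f  g  b  e
    0  1  2  3  4
  a 1  1  2  3  4
  c 2  2  2  3  4
  a 3  3  3  3  4
Edit distance = dp[3][4] = 4

4


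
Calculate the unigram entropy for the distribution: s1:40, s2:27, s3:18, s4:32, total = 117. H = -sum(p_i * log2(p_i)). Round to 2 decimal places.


Computing entropy H = -sum(p_i * log2(p_i)):
  s1: p = 40/117 = 0.3419, -p*log2(p) = 0.5294
  s2: p = 27/117 = 0.2308, -p*log2(p) = 0.4882
  s3: p = 18/117 = 0.1538, -p*log2(p) = 0.4155
  s4: p = 32/117 = 0.2735, -p*log2(p) = 0.5116
H = sum of terms = 1.9447
Rounded to 2 decimals: 1.94

1.94


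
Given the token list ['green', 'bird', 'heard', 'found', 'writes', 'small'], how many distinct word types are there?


Listing all tokens and tracking unique types:
  Token 1: 'green' -> NEW (unique so far: 1)
  Token 2: 'bird' -> NEW (unique so far: 2)
  Token 3: 'heard' -> NEW (unique so far: 3)
  Token 4: 'found' -> NEW (unique so far: 4)
  Token 5: 'writes' -> NEW (unique so far: 5)
  Token 6: 'small' -> NEW (unique so far: 6)
Unique types: ('bird', 'found', 'green', 'heard', 'small', 'writes')
Vocabulary size: 6

6


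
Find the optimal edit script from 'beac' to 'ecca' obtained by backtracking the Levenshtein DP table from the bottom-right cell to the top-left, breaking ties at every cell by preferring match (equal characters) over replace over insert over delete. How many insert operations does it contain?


Edit distance = 3. Backtracking from cell (4, 4) with preference match > replace > insert > delete,
then listing the resulting alignment 'beac' -> 'ecca' left to right:
  Step 1: delete 'b'
  Step 2: keep 'e'
  Step 3: replace a->c
  Step 4: keep 'c'
  Step 5: insert 'a' [insertion #1]
Total insertions: 1

1


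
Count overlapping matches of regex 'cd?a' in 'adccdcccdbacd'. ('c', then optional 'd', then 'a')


Pattern: cd?a means 'c', then optional 'd', then 'a'.
Scanning 'adccdcccdbacd' position-by-position:
  Pos 0: window 'adc' -> no
  Pos 1: window 'dcc' -> no
  Pos 2: window 'ccd' -> no
  Pos 3: window 'cdc' -> no
  Pos 4: window 'dcc' -> no
  Pos 5: window 'ccc' -> no
  Pos 6: window 'ccd' -> no
  Pos 7: window 'cdb' -> no
  Pos 8: window 'dba' -> no
  Pos 9: window 'bac' -> no
  Pos 10: window 'acd' -> no
  Pos 11: window 'cd' -> no
  Pos 12: window 'd' -> no
Total matches: 0

0


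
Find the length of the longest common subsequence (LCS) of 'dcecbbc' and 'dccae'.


DP table for LCS of 'dcecbbc' and 'dccae':
       d  c  c  a  e
    0  0  0  0  0  0
  d 0  1  1  1  1  1
  c 0  1  2  2  2  2
  e 0  1  2  2  2  3
  c 0  1  2  3  3  3
  b 0  1  2  3  3  3
  b 0  1  2  3  3  3
  c 0  1  2  3  3  3
LCS: 'dce'
LCS length = 3

3


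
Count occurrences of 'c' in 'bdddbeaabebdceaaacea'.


Scanning 'bdddbeaabebdceaaacea' for 'c':
  Position 12: 'c' -> MATCH (count: 1)
  Position 17: 'c' -> MATCH (count: 2)
Total occurrences of 'c': 2

2


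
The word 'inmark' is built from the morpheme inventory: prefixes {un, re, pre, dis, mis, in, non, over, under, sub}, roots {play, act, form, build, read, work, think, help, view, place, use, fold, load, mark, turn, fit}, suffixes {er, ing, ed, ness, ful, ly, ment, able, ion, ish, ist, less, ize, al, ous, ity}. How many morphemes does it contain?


Segmenting 'inmark' against the inventory:
  'in' -> prefix (morpheme 1)
  'mark' -> root (morpheme 2)
Total morphemes: 2

2


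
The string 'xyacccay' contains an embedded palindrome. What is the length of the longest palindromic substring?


Scanning 'xyacccay' for palindromic substrings.
Substring at positions 1-7: 'yacccay'.
Check: reverse('yacccay') = 'yacccay' -> palindrome confirmed.
Neighbouring characters ('x' / '-') break symmetry, so it cannot extend further.
No longer palindromic substring exists; longest length = 7

7


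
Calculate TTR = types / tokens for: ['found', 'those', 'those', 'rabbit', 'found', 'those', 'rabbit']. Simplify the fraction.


Tokens: 7
Unique types: ('found', 'rabbit', 'those') = 3
TTR = 3/7
Already in lowest terms.

3/7


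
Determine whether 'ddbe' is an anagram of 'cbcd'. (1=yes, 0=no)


Sort characters of 'ddbe': 'bdde'
Sort characters of 'cbcd': 'bccd'
Sorted forms differ -> they are NOT anagrams
Result: 0

0


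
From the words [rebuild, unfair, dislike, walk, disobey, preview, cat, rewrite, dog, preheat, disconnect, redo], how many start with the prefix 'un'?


Checking each word for prefix 'un':
  'rebuild' -> no (count: 0)
  'unfair' -> YES, starts with 'un' (count: 1)
  'dislike' -> no (count: 1)
  'walk' -> no (count: 1)
  'disobey' -> no (count: 1)
  'preview' -> no (count: 1)
  'cat' -> no (count: 1)
  'rewrite' -> no (count: 1)
  'dog' -> no (count: 1)
  'preheat' -> no (count: 1)
  'disconnect' -> no (count: 1)
  'redo' -> no (count: 1)
Total with prefix 'un': 1

1


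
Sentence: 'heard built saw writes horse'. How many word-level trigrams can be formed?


Word trigrams from [5] words:
  Trigram 1: (heard built saw)
  Trigram 2: (built saw writes)
  Trigram 3: (saw writes horse)
Total word trigrams: 5 - 2 = 3

3


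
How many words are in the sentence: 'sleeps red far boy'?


Counting words by splitting on spaces:
  Word 1: 'sleeps'
  Word 2: 'red'
  Word 3: 'far'
  Word 4: 'boy'
Total words: 4

4


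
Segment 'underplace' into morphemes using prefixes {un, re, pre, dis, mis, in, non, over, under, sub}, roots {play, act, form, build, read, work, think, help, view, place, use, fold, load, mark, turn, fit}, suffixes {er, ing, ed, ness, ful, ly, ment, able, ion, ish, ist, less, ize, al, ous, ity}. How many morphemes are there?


Segmenting 'underplace' against the inventory:
  'under' -> prefix (morpheme 1)
  'place' -> root (morpheme 2)
Total morphemes: 2

2


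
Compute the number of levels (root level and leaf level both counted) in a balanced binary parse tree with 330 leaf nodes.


In a balanced binary tree with n leaves the deepest leaf is ceil(log2(n)) edges below the root,
so counting node levels inclusive of root and leaves gives ceil(log2(n)) + 1 levels.
log2(330) = 8.3663
ceil(8.3663) = 9
levels = 9 + 1 = 10

10


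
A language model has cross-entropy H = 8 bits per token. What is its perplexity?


Perplexity formula: PP = 2^H
H = 8
PP = 2^8
Steps: 2^1 = 2, 2^2 = 4, 2^3 = 8, 2^4 = 16, 2^5 = 32, 2^6 = 64, 2^7 = 128, 2^8 = 256
PP = 256

256


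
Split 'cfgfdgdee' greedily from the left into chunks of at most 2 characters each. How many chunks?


'cfgfdgdee' has 9 characters.
Chunking with max size 2:
  Chunk 1: 'cf' (positions 0-1)
  Chunk 2: 'gf' (positions 2-3)
  Chunk 3: 'dg' (positions 4-5)
  Chunk 4: 'de' (positions 6-7)
  Chunk 5: 'e' (positions 8-8)
Total chunks: ceil(9 / 2) = 5

5


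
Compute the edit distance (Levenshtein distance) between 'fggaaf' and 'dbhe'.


Building DP table for s1='fggaaf' (len 6) and s2='dbhe' (len 4):
       d  b  h  e
    0  1  2  3  4
  f 1  1  2  3  4
  g 2  2  2  3  4
  g 3  3  3  3  4
  a 4  4  4  4  4
  a 5  5  5  5  5
  f 6  6  6  6  6
Edit distance = dp[6][4] = 6

6


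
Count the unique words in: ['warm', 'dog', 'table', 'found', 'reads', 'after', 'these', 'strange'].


Listing all tokens and tracking unique types:
  Token 1: 'warm' -> NEW (unique so far: 1)
  Token 2: 'dog' -> NEW (unique so far: 2)
  Token 3: 'table' -> NEW (unique so far: 3)
  Token 4: 'found' -> NEW (unique so far: 4)
  Token 5: 'reads' -> NEW (unique so far: 5)
  Token 6: 'after' -> NEW (unique so far: 6)
  Token 7: 'these' -> NEW (unique so far: 7)
  Token 8: 'strange' -> NEW (unique so far: 8)
Unique types: ('after', 'dog', 'found', 'reads', 'strange', 'table', 'these', 'warm')
Vocabulary size: 8

8


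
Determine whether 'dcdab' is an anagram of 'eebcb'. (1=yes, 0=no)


Sort characters of 'dcdab': 'abcdd'
Sort characters of 'eebcb': 'bbcee'
Sorted forms differ -> they are NOT anagrams
Result: 0

0


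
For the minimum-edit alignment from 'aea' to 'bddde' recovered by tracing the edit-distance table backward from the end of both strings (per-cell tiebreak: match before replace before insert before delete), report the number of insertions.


Edit distance = 5. Backtracking from cell (3, 5) with preference match > replace > insert > delete,
then listing the resulting alignment 'aea' -> 'bddde' left to right:
  Step 1: insert 'b' [insertion #1]
  Step 2: insert 'd' [insertion #2]
  Step 3: replace a->d
  Step 4: replace e->d
  Step 5: replace a->e
Total insertions: 2

2


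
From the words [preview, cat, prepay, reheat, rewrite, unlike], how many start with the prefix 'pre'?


Checking each word for prefix 'pre':
  'preview' -> YES, starts with 'pre' (count: 1)
  'cat' -> no (count: 1)
  'prepay' -> YES, starts with 'pre' (count: 2)
  'reheat' -> no (count: 2)
  'rewrite' -> no (count: 2)
  'unlike' -> no (count: 2)
Total with prefix 'pre': 2

2


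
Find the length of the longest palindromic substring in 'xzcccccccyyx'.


Scanning 'xzcccccccyyx' for palindromic substrings.
Substring at positions 2-8: 'ccccccc'.
Check: reverse('ccccccc') = 'ccccccc' -> palindrome confirmed.
Neighbouring characters ('z' / 'y') break symmetry, so it cannot extend further.
No longer palindromic substring exists; longest length = 7

7


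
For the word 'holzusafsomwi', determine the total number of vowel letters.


Scanning each character of 'holzusafsomwi':
  Position 1: 'h' -> consonant (running count: 0)
  Position 2: 'o' -> vowel (running count: 1)
  Position 3: 'l' -> consonant (running count: 1)
  Position 4: 'z' -> consonant (running count: 1)
  Position 5: 'u' -> vowel (running count: 2)
  Position 6: 's' -> consonant (running count: 2)
  Position 7: 'a' -> vowel (running count: 3)
  Position 8: 'f' -> consonant (running count: 3)
  Position 9: 's' -> consonant (running count: 3)
  Position 10: 'o' -> vowel (running count: 4)
  Position 11: 'm' -> consonant (running count: 4)
  Position 12: 'w' -> consonant (running count: 4)
  Position 13: 'i' -> vowel (running count: 5)
Total vowels: 5

5


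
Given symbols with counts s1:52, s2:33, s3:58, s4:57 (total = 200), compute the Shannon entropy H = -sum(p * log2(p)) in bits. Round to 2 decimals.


Computing entropy H = -sum(p_i * log2(p_i)):
  s1: p = 52/200 = 0.2600, -p*log2(p) = 0.5053
  s2: p = 33/200 = 0.1650, -p*log2(p) = 0.4289
  s3: p = 58/200 = 0.2900, -p*log2(p) = 0.5179
  s4: p = 57/200 = 0.2850, -p*log2(p) = 0.5161
H = sum of terms = 1.9682
Rounded to 2 decimals: 1.97

1.97


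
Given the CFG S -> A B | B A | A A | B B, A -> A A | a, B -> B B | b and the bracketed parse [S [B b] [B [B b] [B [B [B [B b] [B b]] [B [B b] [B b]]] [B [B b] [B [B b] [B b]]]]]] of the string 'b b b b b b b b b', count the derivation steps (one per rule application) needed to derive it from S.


Every bracketed nonterminal node [X ...] in the tree is produced by exactly one rule application.
Reading the tree off as a leftmost derivation:
  Step 1: S  =>  B B   (applied S -> B B)
  Step 2: B B  =>  b B   (applied B -> b)
  Step 3: b B  =>  b B B   (applied B -> B B)
  Step 4: b B B  =>  b b B   (applied B -> b)
  Step 5: b b B  =>  b b B B   (applied B -> B B)
  Step 6: b b B B  =>  b b B B B   (applied B -> B B)
  Step 7: b b B B B  =>  b b B B B B   (applied B -> B B)
  Step 8: b b B B B B  =>  b b b B B B   (applied B -> b)
  Step 9: b b b B B B  =>  b b b b B B   (applied B -> b)
  Step 10: b b b b B B  =>  b b b b B B B   (applied B -> B B)
  Step 11: b b b b B B B  =>  b b b b b B B   (applied B -> b)
  Step 12: b b b b b B B  =>  b b b b b b B   (applied B -> b)
  Step 13: b b b b b b B  =>  b b b b b b B B   (applied B -> B B)
  Step 14: b b b b b b B B  =>  b b b b b b b B   (applied B -> b)
  Step 15: b b b b b b b B  =>  b b b b b b b B B   (applied B -> B B)
  Step 16: b b b b b b b B B  =>  b b b b b b b b B   (applied B -> b)
  Step 17: b b b b b b b b B  =>  b b b b b b b b b   (applied B -> b)
Final yield: b b b b b b b b b
Total rewrite steps: 17

17


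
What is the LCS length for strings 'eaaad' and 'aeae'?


DP table for LCS of 'eaaad' and 'aeae':
       a  e  a  e
    0  0  0  0  0
  e 0  0  1  1  1
  a 0  1  1  2  2
  a 0  1  1  2  2
  a 0  1  1  2  2
  d 0  1  1  2  2
LCS: 'ea'
LCS length = 2

2


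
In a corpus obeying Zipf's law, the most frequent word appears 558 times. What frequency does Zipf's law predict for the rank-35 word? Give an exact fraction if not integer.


Zipf's law: freq(rank) = f1 / rank
f1 = 558, rank = 35
freq = 558 / 35
GCD(558, 35) = 1
Simplified: 558/35

558/35


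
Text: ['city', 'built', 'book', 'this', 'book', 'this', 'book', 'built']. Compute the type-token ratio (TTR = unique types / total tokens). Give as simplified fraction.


Tokens: 8
Unique types: ('book', 'built', 'city', 'this') = 4
TTR = 4/8
Simplify: divide both by 4 -> 1/2
TTR = 1/2

1/2


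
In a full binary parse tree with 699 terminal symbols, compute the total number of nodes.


Leaf nodes (terminals): 699
Internal nodes = n - 1 = 699 - 1 = 698
Total = leaves + internal = 699 + 698 = 1397

1397


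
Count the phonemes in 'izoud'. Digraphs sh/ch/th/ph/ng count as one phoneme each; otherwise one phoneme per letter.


Parsing 'izoud' greedily, digraphs first:
  'i' -> vowel phoneme (phonemes so far: 1)
  'z' -> consonant phoneme (phonemes so far: 2)
  'o' -> vowel phoneme (phonemes so far: 3)
  'u' -> vowel phoneme (phonemes so far: 4)
  'd' -> consonant phoneme (phonemes so far: 5)
Total phonemes: 5

5


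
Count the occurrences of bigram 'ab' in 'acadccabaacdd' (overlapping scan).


Scanning 'acadccabaacdd' for bigram 'ab':
  Position 0: 'ac' -> no
  Position 1: 'ca' -> no
  Position 2: 'ad' -> no
  Position 3: 'dc' -> no
  Position 4: 'cc' -> no
  Position 5: 'ca' -> no
  Position 6: 'ab' -> MATCH
  Position 7: 'ba' -> no
  Position 8: 'aa' -> no
  Position 9: 'ac' -> no
  Position 10: 'cd' -> no
  Position 11: 'dd' -> no
Total matches: 1

1


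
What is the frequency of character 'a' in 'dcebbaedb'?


Scanning 'dcebbaedb' for 'a':
  Position 5: 'a' -> MATCH (count: 1)
Total occurrences of 'a': 1

1


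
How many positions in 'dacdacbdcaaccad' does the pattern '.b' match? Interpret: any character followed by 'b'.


Pattern: .b means any character followed by 'b'.
Scanning 'dacdacbdcaaccad' position-by-position:
  Pos 0: window 'da' -> no
  Pos 1: window 'ac' -> no
  Pos 2: window 'cd' -> no
  Pos 3: window 'da' -> no
  Pos 4: window 'ac' -> no
  Pos 5: window 'cb' -> MATCH
  Pos 6: window 'bd' -> no
  Pos 7: window 'dc' -> no
  Pos 8: window 'ca' -> no
  Pos 9: window 'aa' -> no
  Pos 10: window 'ac' -> no
  Pos 11: window 'cc' -> no
  Pos 12: window 'ca' -> no
  Pos 13: window 'ad' -> no
  Pos 14: window 'd' -> no
Total matches: 1

1


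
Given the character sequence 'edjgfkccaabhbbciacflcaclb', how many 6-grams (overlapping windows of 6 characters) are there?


String 'edjgfkccaabhbbciacflcaclb' has length L = 25.
Number of overlapping n-grams = L - n + 1
Substituting: 25 - 6 + 1 = 20

20


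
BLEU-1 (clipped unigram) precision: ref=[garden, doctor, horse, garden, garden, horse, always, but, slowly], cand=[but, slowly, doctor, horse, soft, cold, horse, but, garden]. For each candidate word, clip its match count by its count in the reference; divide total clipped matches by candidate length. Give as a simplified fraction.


Reference word counts: {'always': 1, 'but': 1, 'doctor': 1, 'garden': 3, 'horse': 2, 'slowly': 1}
Checking each candidate word (with clipping):
  'but' -> in reference (ref count 1, used 1/1) -> match (matches: 1)
  'slowly' -> in reference (ref count 1, used 1/1) -> match (matches: 2)
  'doctor' -> in reference (ref count 1, used 1/1) -> match (matches: 3)
  'horse' -> in reference (ref count 2, used 1/2) -> match (matches: 4)
  'soft' -> not in reference -> no match (matches: 4)
  'cold' -> not in reference -> no match (matches: 4)
  'horse' -> in reference (ref count 2, used 2/2) -> match (matches: 5)
  'but' -> ref count 1 already used up (1/1) -> clipped, no match (matches: 5)
  'garden' -> in reference (ref count 3, used 1/3) -> match (matches: 6)
Clipped matches: 6, Candidate length: 9
Precision = 6/9 = 2/3

2/3


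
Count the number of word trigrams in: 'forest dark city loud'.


Word trigrams from [4] words:
  Trigram 1: (forest dark city)
  Trigram 2: (dark city loud)
Total word trigrams: 4 - 2 = 2

2


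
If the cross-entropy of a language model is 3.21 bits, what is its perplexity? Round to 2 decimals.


Perplexity formula: PP = 2^H
H = 3.21
PP = 2^3.21
Decompose: 2^3.21 = 2^3 * 2^0.21
2^3 = 8, 2^0.21 ~ 1.1566882
PP ~ 8 * 1.1566882 = 9.2535056
Rounded to 2 decimals: 9.25

9.25


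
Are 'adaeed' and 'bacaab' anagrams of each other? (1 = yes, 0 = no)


Sort characters of 'adaeed': 'aaddee'
Sort characters of 'bacaab': 'aaabbc'
Sorted forms differ -> they are NOT anagrams
Result: 0

0


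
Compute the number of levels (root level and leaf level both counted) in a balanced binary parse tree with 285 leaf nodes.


In a balanced binary tree with n leaves the deepest leaf is ceil(log2(n)) edges below the root,
so counting node levels inclusive of root and leaves gives ceil(log2(n)) + 1 levels.
log2(285) = 8.1548
ceil(8.1548) = 9
levels = 9 + 1 = 10

10


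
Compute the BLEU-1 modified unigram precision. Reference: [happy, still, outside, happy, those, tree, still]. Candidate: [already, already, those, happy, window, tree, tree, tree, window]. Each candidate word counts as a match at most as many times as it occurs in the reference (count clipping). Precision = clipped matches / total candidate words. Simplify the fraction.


Reference word counts: {'happy': 2, 'outside': 1, 'still': 2, 'those': 1, 'tree': 1}
Checking each candidate word (with clipping):
  'already' -> not in reference -> no match (matches: 0)
  'already' -> not in reference -> no match (matches: 0)
  'those' -> in reference (ref count 1, used 1/1) -> match (matches: 1)
  'happy' -> in reference (ref count 2, used 1/2) -> match (matches: 2)
  'window' -> not in reference -> no match (matches: 2)
  'tree' -> in reference (ref count 1, used 1/1) -> match (matches: 3)
  'tree' -> ref count 1 already used up (1/1) -> clipped, no match (matches: 3)
  'tree' -> ref count 1 already used up (1/1) -> clipped, no match (matches: 3)
  'window' -> not in reference -> no match (matches: 3)
Clipped matches: 3, Candidate length: 9
Precision = 3/9 = 1/3

1/3


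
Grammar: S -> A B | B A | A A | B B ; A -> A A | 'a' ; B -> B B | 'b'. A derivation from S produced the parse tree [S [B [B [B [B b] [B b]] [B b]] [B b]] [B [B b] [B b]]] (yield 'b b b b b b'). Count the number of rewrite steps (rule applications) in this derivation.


Every bracketed nonterminal node [X ...] in the tree is produced by exactly one rule application.
Reading the tree off as a leftmost derivation:
  Step 1: S  =>  B B   (applied S -> B B)
  Step 2: B B  =>  B B B   (applied B -> B B)
  Step 3: B B B  =>  B B B B   (applied B -> B B)
  Step 4: B B B B  =>  B B B B B   (applied B -> B B)
  Step 5: B B B B B  =>  b B B B B   (applied B -> b)
  Step 6: b B B B B  =>  b b B B B   (applied B -> b)
  Step 7: b b B B B  =>  b b b B B   (applied B -> b)
  Step 8: b b b B B  =>  b b b b B   (applied B -> b)
  Step 9: b b b b B  =>  b b b b B B   (applied B -> B B)
  Step 10: b b b b B B  =>  b b b b b B   (applied B -> b)
  Step 11: b b b b b B  =>  b b b b b b   (applied B -> b)
Final yield: b b b b b b
Total rewrite steps: 11

11


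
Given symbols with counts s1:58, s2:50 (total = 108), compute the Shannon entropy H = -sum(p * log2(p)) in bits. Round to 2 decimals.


Computing entropy H = -sum(p_i * log2(p_i)):
  s1: p = 58/108 = 0.5370, -p*log2(p) = 0.4817
  s2: p = 50/108 = 0.4630, -p*log2(p) = 0.5144
H = sum of terms = 0.9961
Rounded to 2 decimals: 1.00

1.00


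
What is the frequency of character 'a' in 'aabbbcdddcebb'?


Scanning 'aabbbcdddcebb' for 'a':
  Position 0: 'a' -> MATCH (count: 1)
  Position 1: 'a' -> MATCH (count: 2)
Total occurrences of 'a': 2

2


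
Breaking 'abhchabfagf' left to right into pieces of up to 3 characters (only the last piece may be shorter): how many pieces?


'abhchabfagf' has 11 characters.
Chunking with max size 3:
  Chunk 1: 'abh' (positions 0-2)
  Chunk 2: 'cha' (positions 3-5)
  Chunk 3: 'bfa' (positions 6-8)
  Chunk 4: 'gf' (positions 9-10)
Total chunks: ceil(11 / 3) = 4

4


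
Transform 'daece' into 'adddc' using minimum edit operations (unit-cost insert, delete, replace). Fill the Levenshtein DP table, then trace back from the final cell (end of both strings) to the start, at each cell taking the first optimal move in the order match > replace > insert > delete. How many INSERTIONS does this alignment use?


Edit distance = 4. Backtracking from cell (5, 5) with preference match > replace > insert > delete,
then listing the resulting alignment 'daece' -> 'adddc' left to right:
  Step 1: insert 'a' [insertion #1]
  Step 2: keep 'd'
  Step 3: replace a->d
  Step 4: replace e->d
  Step 5: keep 'c'
  Step 6: delete 'e'
Total insertions: 1

1


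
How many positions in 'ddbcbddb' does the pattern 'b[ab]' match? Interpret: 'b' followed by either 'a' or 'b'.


Pattern: b[ab] means 'b' followed by either 'a' or 'b'.
Scanning 'ddbcbddb' position-by-position:
  Pos 0: window 'dd' -> no
  Pos 1: window 'db' -> no
  Pos 2: window 'bc' -> no
  Pos 3: window 'cb' -> no
  Pos 4: window 'bd' -> no
  Pos 5: window 'dd' -> no
  Pos 6: window 'db' -> no
  Pos 7: window 'b' -> no
Total matches: 0

0
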